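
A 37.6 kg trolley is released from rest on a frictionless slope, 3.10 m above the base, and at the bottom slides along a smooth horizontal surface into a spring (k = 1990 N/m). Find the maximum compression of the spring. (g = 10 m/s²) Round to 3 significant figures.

Gravitational PE at the top equals spring PE at max compression: mgh = ½kx²
x = √(2mgh/k) = √(2 × 37.6 × 10 × 3.10 / 1990) = 1.082 m

x = 1.08 m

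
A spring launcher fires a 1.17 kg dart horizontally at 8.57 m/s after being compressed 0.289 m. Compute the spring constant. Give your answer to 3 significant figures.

k = 1030 N/m

½kx² = ½mv²
k = mv²/x² = (1.17)(8.57)²/(0.289)² = 1029 N/m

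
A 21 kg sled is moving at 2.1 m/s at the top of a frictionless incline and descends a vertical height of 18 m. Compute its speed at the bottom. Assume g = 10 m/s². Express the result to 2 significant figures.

By conservation of mechanical energy, ½mv₀² + mgh = ½mv²
v² = v₀² + 2gh = (2.1)² + 2(10)(18) = 364.41
v = √364.41 = 19.09 m/s

v = 19 m/s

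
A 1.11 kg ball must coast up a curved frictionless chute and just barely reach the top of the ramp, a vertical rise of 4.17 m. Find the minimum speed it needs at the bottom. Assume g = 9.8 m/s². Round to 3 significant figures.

At the top it is momentarily at rest, so all KE converts to PE: ½mv² = mgh
v = √(2gh) = √(2 × 9.8 × 4.17) = 9.041 m/s

v = 9.04 m/s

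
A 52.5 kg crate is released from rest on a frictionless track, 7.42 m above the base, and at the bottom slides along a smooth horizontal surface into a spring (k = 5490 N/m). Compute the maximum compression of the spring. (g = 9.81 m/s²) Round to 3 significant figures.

x = 1.18 m

Gravitational PE at the top equals spring PE at max compression: mgh = ½kx²
x = √(2mgh/k) = √(2 × 52.5 × 9.81 × 7.42 / 5490) = 1.180 m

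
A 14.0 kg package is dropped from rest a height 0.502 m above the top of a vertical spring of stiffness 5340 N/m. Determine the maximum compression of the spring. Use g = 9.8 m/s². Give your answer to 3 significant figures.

x = 0.188 m

Let x be the compression. The total drop is H + x, and the package is instantaneously at rest at max compression, so energy conservation gives:
mg(H + x) = ½kx²
½(5340)x² − (14.0)(9.8)x − (14.0)(9.8)(0.502) = 0
2670x² − 137.2x − 68.87 = 0
x = [137.2 + √(18824 + 735579)]/(2 × 2670) = 0.1883 m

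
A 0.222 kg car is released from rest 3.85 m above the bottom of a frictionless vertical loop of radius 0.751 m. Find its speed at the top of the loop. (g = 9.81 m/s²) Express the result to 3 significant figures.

v = 6.79 m/s

Energy conservation: mgh = ½mv_top² + mg(2r)
v_top² = 2g(h − 2r) = 2(9.81)(3.85 − 1.502) = 46.07
v_top = 6.787 m/s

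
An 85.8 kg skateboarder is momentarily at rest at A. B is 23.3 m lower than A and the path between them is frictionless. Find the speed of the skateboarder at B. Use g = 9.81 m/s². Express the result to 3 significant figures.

Energy conservation between the two points: mgh = ½mv²
v = √(2gh) = √(2 × 9.81 × 23.3) = √457.15 = 21.38 m/s

v = 21.4 m/s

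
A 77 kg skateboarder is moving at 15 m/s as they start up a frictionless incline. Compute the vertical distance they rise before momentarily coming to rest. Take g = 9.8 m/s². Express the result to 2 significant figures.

Setting KE at the bottom equal to PE gained: ½mv² = mgh
h = v²/(2g) = 15²/(2 × 9.8) = 11.48 m

h = 11 m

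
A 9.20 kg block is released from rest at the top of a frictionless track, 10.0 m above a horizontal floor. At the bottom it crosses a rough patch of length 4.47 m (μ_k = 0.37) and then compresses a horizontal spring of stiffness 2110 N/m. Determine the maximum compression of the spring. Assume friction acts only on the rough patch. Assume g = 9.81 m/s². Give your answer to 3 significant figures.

x = 0.845 m

Initial energy: E₁ = mgh = (9.20)(9.81)(10.0) = 902.52 J
Friction removes W_f = μ_k mg d = (0.37)(9.20)(9.81)(4.47) = 149.3 J
Energy reaching the spring: E = 902.52 − 149.3 = 753.25 J
At max compression ½kx² = E ⇒ x = √(2E/k) = √(2 × 753.25/2110) = 0.8450 m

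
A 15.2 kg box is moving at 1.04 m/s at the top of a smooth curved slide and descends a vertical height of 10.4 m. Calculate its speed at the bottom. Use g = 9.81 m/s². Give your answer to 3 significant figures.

Equating total energy at the two states: ½mv₀² + mgh = ½mv²
The mass cancels from both sides.
v² = v₀² + 2gh = (1.04)² + 2(9.81)(10.4) = 205.13
v = √205.13 = 14.32 m/s

v = 14.3 m/s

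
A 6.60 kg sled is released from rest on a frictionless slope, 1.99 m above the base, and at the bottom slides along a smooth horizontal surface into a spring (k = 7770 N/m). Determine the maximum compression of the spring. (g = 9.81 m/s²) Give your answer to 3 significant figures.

x = 0.182 m

Gravitational PE at the top equals spring PE at max compression: mgh = ½kx²
x = √(2mgh/k) = √(2 × 6.60 × 9.81 × 1.99 / 7770) = 0.1821 m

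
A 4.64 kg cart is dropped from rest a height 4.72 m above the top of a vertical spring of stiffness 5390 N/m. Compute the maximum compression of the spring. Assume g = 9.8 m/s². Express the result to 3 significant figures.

x = 0.291 m

Take the reference level at the top of the uncompressed spring. At max compression the cart has fallen H + x and is momentarily at rest:
mg(H + x) = ½kx²
½(5390)x² − (4.64)(9.8)x − (4.64)(9.8)(4.72) = 0
2695x² − 45.47x − 214.6 = 0
x = [45.47 + √(2068 + 2.3137e+06)]/(2 × 2695) = 0.2908 m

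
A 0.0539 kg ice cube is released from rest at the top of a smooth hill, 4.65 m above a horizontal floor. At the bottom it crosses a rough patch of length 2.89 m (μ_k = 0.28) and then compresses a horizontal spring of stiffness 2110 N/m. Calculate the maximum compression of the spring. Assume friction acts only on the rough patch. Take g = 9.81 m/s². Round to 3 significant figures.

Initial energy: E₁ = mgh = (0.0539)(9.81)(4.65) = 2.4587 J
Friction removes W_f = μ_k mg d = (0.28)(0.0539)(9.81)(2.89) = 0.4279 J
Energy reaching the spring: E = 2.4587 − 0.4279 = 2.0309 J
At max compression ½kx² = E ⇒ x = √(2E/k) = √(2 × 2.0309/2110) = 0.04387 m

x = 0.0439 m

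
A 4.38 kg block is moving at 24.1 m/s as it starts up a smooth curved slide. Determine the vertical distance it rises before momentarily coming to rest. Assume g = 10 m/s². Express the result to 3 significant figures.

Setting KE at the bottom equal to PE gained: ½mv² = mgh
h = v²/(2g) = 24.1²/(2 × 10) = 29.04 m

h = 29.0 m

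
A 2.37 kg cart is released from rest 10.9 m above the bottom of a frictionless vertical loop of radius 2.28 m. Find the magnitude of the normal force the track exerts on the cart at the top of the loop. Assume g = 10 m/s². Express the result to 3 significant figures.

N = 108 N

Energy from release to top (height 2r): mgh = ½mv_top² + mg(2r)
v_top² = 2g(h − 2r) = 2(10)(10.9 − 4.560) = 126.80 m²/s²
At the top, both N and weight point toward the centre: N + mg = mv_top²/r
N = m(v_top²/r − g) = 2.37(126.80/2.28 − 10) = 108.1 N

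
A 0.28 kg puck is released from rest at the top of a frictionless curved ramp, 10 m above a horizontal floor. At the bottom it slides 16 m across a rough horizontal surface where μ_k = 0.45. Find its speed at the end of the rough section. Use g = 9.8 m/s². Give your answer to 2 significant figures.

Applying the work–energy principle:
mgh = ½mv² + μ_k m g d
W_f = μ_k mg d = (0.45)(0.28)(9.8)(16) = 19.76 J
½mv² = mgh − W_f = 27.440 − 19.76 = 7.6832 J
v = √(2 × 7.6832/0.28) = 7.408 m/s

v = 7.4 m/s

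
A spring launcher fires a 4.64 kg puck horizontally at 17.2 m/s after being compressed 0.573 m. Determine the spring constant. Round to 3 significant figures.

Spring PE at full compression equals KE at release: ½kx² = ½mv²
k = mv²/x² = (4.64)(17.2)²/(0.573)² = 4181 N/m

k = 4180 N/m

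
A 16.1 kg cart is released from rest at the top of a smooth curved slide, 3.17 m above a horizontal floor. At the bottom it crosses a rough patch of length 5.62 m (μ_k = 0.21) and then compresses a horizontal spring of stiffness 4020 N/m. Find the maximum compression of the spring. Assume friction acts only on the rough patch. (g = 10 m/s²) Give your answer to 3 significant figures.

x = 0.399 m

Initial energy: E₁ = mgh = (16.1)(10)(3.17) = 510.37 J
Friction removes W_f = μ_k mg d = (0.21)(16.1)(10)(5.62) = 190.0 J
Energy reaching the spring: E = 510.37 − 190.0 = 320.36 J
At max compression ½kx² = E ⇒ x = √(2E/k) = √(2 × 320.36/4020) = 0.3992 m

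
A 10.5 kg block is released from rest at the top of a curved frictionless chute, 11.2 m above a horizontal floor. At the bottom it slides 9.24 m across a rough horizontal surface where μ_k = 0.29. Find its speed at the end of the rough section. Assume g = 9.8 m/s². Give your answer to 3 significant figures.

v = 12.9 m/s

Energy at the top = energy at the end + work done against friction:
mgh = ½mv² + μ_k m g d
W_f = μ_k mg d = (0.29)(10.5)(9.8)(9.24) = 275.7 J
½mv² = mgh − W_f = 1152.5 − 275.7 = 876.75 J
v = √(2 × 876.75/10.5) = 12.92 m/s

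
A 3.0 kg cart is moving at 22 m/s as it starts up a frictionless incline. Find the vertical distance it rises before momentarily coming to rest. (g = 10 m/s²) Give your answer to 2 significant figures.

Setting KE at the bottom equal to PE gained: ½mv² = mgh
h = v²/(2g) = 22²/(2 × 10) = 24.20 m

h = 24 m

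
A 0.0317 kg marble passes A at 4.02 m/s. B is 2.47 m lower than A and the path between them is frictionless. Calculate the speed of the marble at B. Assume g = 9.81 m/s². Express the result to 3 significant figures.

Mechanical energy is conserved (no friction): ½mv₀² + mgh = ½mv²
The mass cancels from both sides.
v² = v₀² + 2gh = (4.02)² + 2(9.81)(2.47) = 64.622
v = √64.622 = 8.039 m/s

v = 8.04 m/s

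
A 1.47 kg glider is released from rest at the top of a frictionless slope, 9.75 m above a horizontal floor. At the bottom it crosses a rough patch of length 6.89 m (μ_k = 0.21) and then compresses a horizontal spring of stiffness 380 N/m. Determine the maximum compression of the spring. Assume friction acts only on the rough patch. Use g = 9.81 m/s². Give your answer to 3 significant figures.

Initial energy: E₁ = mgh = (1.47)(9.81)(9.75) = 140.60 J
Friction removes W_f = μ_k mg d = (0.21)(1.47)(9.81)(6.89) = 20.87 J
Energy reaching the spring: E = 140.60 − 20.87 = 119.74 J
At max compression ½kx² = E ⇒ x = √(2E/k) = √(2 × 119.74/380) = 0.7938 m

x = 0.794 m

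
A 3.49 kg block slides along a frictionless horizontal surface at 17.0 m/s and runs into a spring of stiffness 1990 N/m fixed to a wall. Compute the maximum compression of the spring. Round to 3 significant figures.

x = 0.712 m

Conservation of energy between contact and max compression: ½mv² = ½kx²
x = v√(m/k) = 17.0 × √(3.49/1990) = 0.7119 m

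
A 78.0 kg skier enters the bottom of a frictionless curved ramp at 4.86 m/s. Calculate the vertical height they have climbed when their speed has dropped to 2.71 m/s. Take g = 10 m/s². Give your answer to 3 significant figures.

h = 0.814 m

Energy balance between the two points: ½mv₁² = ½mv₂² + mgh
h = (v₁² − v₂²)/(2g) = (4.86² − 2.71²)/(2 × 10) = 0.8138 m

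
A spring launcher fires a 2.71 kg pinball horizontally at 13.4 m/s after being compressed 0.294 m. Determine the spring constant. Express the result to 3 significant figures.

k = 5630 N/m

Spring PE at full compression equals KE at release: ½kx² = ½mv²
k = mv²/x² = (2.71)(13.4)²/(0.294)² = 5630 N/m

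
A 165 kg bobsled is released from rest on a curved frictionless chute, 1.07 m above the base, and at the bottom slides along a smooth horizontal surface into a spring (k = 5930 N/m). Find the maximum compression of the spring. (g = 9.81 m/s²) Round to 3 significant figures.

x = 0.764 m

Gravitational PE at the top equals spring PE at max compression: mgh = ½kx²
x = √(2mgh/k) = √(2 × 165 × 9.81 × 1.07 / 5930) = 0.7643 m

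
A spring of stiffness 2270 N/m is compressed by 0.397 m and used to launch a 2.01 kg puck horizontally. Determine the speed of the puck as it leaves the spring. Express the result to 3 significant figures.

v = 13.3 m/s

Spring PE converts entirely to kinetic energy: ½kx² = ½mv²
v = x√(k/m) = 0.397 × √(2270/2.01) = 13.34 m/s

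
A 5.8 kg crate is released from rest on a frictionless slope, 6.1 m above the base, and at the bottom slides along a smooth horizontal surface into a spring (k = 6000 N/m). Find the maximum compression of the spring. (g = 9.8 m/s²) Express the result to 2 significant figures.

x = 0.34 m

Energy conservation (no friction) from release to max compression: mgh = ½kx²
x = √(2mgh/k) = √(2 × 5.8 × 9.8 × 6.1 / 6000) = 0.3400 m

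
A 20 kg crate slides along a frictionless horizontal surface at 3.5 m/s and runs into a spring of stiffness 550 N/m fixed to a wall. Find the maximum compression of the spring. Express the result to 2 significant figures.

x = 0.67 m

All KE is stored as spring PE at maximum compression: ½mv² = ½kx²
x = v√(m/k) = 3.5 × √(20/550) = 0.6674 m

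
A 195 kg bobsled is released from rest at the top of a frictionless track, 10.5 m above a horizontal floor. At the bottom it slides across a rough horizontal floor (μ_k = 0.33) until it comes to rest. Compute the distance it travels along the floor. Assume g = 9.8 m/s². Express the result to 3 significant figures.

Energy bookkeeping (friction removes W_f = μ_k N d):
At rest all PE has been dissipated by friction: mgh = μ_k m g d
d = h/μ_k = 10.5/0.33 = 31.82 m

d = 31.8 m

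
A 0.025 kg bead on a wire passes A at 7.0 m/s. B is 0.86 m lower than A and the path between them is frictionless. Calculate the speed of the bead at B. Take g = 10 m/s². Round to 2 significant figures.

v = 8.1 m/s

Mechanical energy is conserved (no friction): ½mv₀² + mgh = ½mv²
v² = v₀² + 2gh = (7.0)² + 2(10)(0.86) = 66.200
v = √66.200 = 8.136 m/s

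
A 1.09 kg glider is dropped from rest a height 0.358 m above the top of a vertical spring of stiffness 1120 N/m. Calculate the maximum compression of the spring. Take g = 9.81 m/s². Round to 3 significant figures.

x = 0.0928 m

Measuring PE from the top of the relaxed spring, at max compression the glider has dropped H + x with zero KE, so:
mg(H + x) = ½kx²
½(1120)x² − (1.09)(9.81)x − (1.09)(9.81)(0.358) = 0
560.0x² − 10.69x − 3.828 = 0
x = [10.69 + √(114.3 + 8574.9)]/(2 × 560.0) = 0.09278 m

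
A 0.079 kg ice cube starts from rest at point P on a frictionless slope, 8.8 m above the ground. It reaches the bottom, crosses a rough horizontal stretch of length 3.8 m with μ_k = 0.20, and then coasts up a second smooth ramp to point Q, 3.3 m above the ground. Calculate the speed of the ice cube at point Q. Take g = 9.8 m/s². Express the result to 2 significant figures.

v = 9.6 m/s

Energy at P: mgh₁ = (0.079)(9.8)(8.8) = 6.8130 J
Friction loss: W_f = μ_k mg d = 0.5884 J
At Q: ½mv² + mgh₂ = mgh₁ − W_f
½mv² = 6.8130 − 0.5884 − 2.5549 = 3.6697 J
v = √(2 × 3.6697/0.079) = 9.639 m/s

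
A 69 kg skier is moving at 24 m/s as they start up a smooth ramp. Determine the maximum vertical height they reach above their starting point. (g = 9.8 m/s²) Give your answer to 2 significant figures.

Setting KE at the bottom equal to PE gained: ½mv² = mgh
h = v²/(2g) = 24²/(2 × 9.8) = 29.39 m

h = 29 m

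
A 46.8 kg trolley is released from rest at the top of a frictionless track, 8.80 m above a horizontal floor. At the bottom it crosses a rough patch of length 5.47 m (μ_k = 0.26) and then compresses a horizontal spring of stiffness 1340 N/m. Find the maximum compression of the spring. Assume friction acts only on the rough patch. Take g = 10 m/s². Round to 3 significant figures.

Initial energy: E₁ = mgh = (46.8)(10)(8.80) = 4118.4 J
Friction removes W_f = μ_k mg d = (0.26)(46.8)(10)(5.47) = 665.6 J
Energy reaching the spring: E = 4118.4 − 665.6 = 3452.8 J
At max compression ½kx² = E ⇒ x = √(2E/k) = √(2 × 3452.8/1340) = 2.270 m

x = 2.27 m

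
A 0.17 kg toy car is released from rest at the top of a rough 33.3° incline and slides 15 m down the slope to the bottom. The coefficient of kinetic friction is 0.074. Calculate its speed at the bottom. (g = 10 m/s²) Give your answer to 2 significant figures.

Work–energy: mg(L sinθ) − μ_k(mg cosθ)L = ½mv²
mgh = mgL sinθ = (0.17)(10)(15)sin33.3° = 14.000 J
W_f = μ_k mg cosθ · L = (0.074)(0.17)(10)cos33.3°·15 = 1.577 J
½mv² = 14.000 − 1.577 = 12.423 J
v = √(2 × 12.423/0.17) = 12.09 m/s

v = 12 m/s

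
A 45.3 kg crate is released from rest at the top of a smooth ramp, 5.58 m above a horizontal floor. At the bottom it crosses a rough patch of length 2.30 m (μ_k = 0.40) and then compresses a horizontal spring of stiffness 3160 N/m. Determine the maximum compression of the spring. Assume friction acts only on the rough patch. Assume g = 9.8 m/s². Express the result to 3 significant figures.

Initial energy: E₁ = mgh = (45.3)(9.8)(5.58) = 2477.2 J
Friction removes W_f = μ_k mg d = (0.40)(45.3)(9.8)(2.30) = 408.4 J
Energy reaching the spring: E = 2477.2 − 408.4 = 2068.8 J
At max compression ½kx² = E ⇒ x = √(2E/k) = √(2 × 2068.8/3160) = 1.144 m

x = 1.14 m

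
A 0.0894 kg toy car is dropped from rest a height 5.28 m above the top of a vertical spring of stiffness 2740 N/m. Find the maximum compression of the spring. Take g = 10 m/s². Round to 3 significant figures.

Let x be the compression. The total drop is H + x, and the car is instantaneously at rest at max compression, so energy conservation gives:
mg(H + x) = ½kx²
½(2740)x² − (0.0894)(10)x − (0.0894)(10)(5.28) = 0
1370x² − 0.8940x − 4.720 = 0
x = [0.8940 + √(0.7992 + 25867)]/(2 × 1370) = 0.05903 m

x = 0.0590 m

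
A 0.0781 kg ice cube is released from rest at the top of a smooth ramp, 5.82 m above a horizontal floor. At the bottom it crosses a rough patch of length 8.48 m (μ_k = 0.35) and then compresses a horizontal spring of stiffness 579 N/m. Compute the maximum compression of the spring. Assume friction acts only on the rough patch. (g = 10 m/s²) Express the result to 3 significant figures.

x = 0.0877 m

Initial energy: E₁ = mgh = (0.0781)(10)(5.82) = 4.5454 J
Friction removes W_f = μ_k mg d = (0.35)(0.0781)(10)(8.48) = 2.318 J
Energy reaching the spring: E = 4.5454 − 2.318 = 2.2274 J
At max compression ½kx² = E ⇒ x = √(2E/k) = √(2 × 2.2274/579) = 0.08772 m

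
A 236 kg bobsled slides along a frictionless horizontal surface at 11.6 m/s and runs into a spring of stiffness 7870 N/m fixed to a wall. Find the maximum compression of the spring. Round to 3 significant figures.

Conservation of energy between contact and max compression: ½mv² = ½kx²
x = v√(m/k) = 11.6 × √(236/7870) = 2.009 m

x = 2.01 m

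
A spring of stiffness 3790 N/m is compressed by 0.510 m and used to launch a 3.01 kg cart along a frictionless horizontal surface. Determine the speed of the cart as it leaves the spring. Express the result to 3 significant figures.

v = 18.1 m/s

Conservation of energy: ½kx² = ½mv²
v = x√(k/m) = 0.510 × √(3790/3.01) = 18.10 m/s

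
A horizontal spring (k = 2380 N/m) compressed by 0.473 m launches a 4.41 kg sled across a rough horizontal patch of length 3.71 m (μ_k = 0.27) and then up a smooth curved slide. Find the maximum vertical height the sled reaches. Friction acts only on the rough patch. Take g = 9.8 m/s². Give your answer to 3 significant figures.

Spring energy: E₀ = ½kx² = ½(2380)(0.473)² = 266.24 J
Friction: W_f = μ_k mg d = (0.27)(4.41)(9.8)(3.71) = 43.29 J
Energy at base of ramp: E = 266.24 − 43.29 = 222.95 J
At max height all remaining energy is PE: mgh = E ⇒ h = E/(mg) = 222.95/(4.41 × 9.8) = 5.159 m

h = 5.16 m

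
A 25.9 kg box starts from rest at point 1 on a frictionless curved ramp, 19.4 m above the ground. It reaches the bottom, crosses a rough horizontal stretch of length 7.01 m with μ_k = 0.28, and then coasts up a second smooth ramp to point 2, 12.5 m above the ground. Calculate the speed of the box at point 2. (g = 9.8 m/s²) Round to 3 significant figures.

Energy at 1: mgh₁ = (25.9)(9.8)(19.4) = 4924.1 J
Friction loss: W_f = μ_k mg d = 498.2 J
At 2: ½mv² + mgh₂ = mgh₁ − W_f
½mv² = 4924.1 − 498.2 − 3172.8 = 1253.2 J
v = √(2 × 1253.2/25.9) = 9.837 m/s

v = 9.84 m/s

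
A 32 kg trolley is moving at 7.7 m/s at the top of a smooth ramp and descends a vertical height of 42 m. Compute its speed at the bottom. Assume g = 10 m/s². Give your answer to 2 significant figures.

Mechanical energy is conserved (no friction): ½mv₀² + mgh = ½mv²
v² = v₀² + 2gh = (7.7)² + 2(10)(42) = 899.29
v = √899.29 = 29.99 m/s

v = 30 m/s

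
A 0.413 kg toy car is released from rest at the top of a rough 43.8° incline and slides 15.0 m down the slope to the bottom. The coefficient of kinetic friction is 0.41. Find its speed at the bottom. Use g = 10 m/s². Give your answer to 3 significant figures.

Taking the bottom as reference, mgh = ½mv² + μ_k N L with h = L sinθ, N = mg cosθ:
mgh = mgL sinθ = (0.413)(10)(15.0)sin43.8° = 42.878 J
W_f = μ_k mg cosθ · L = (0.41)(0.413)(10)cos43.8°·15.0 = 18.33 J
½mv² = 42.878 − 18.33 = 24.546 J
v = √(2 × 24.546/0.413) = 10.90 m/s

v = 10.9 m/s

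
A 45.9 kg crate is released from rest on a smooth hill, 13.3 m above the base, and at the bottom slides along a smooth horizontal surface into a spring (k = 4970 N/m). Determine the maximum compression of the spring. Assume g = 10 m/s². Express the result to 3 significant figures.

x = 1.57 m

At max compression the crate is momentarily at rest: mgh = ½kx²
x = √(2mgh/k) = √(2 × 45.9 × 10 × 13.3 / 4970) = 1.567 m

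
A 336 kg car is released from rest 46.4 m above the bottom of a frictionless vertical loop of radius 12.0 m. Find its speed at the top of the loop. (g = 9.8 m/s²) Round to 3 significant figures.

Energy conservation: mgh = ½mv_top² + mg(2r)
v_top² = 2g(h − 2r) = 2(9.8)(46.4 − 24.00) = 439.0
v_top = 20.95 m/s

v = 21.0 m/s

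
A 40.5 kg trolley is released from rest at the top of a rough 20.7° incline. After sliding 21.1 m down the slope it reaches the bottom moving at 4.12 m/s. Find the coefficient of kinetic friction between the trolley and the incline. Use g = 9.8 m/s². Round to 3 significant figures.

μ_k = 0.334

The energy dissipated by friction is the PE lost minus the KE gained:
mgL sinθ = 2960.2 J; ½mv² = 343.73 J
W_f = 2960.2 − 343.73 = 2616 J
μ_k = W_f/(mg cosθ · L) = 2616/(371.3 × 21.1) = 0.3340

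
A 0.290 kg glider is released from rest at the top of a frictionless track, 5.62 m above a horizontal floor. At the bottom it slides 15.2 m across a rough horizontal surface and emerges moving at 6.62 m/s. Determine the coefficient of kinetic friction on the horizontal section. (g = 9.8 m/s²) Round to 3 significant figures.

μ_k = 0.223

Energy at the top = energy at the end + work done against friction:
mgh = ½mv² + μ_k m g d
mgh = 15.972 J; ½mv² = 6.3545 J
W_f = 15.972 − 6.3545 = 9.618 J
μ_k = W_f/(mg·d) = 9.618/(2.842 × 15.2) = 0.2226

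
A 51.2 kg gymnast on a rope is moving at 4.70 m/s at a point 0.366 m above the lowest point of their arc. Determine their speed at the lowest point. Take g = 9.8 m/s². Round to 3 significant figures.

v = 5.41 m/s

Energy conservation between the two points: ½mv₀² + mgh = ½mv²
v² = v₀² + 2gh = (4.70)² + 2(9.8)(0.366) = 29.264
v = √29.264 = 5.410 m/s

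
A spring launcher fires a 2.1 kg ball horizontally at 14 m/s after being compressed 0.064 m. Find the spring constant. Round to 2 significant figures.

Energy stored in the spring equals the launch KE: ½kx² = ½mv²
k = mv²/x² = (2.1)(14)²/(0.064)² = 100488 N/m

k = 100000 N/m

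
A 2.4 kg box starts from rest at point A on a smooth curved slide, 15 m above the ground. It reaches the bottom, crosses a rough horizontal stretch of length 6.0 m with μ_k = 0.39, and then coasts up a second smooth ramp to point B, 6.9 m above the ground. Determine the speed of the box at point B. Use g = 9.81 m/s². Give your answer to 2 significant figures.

Energy at A: mgh₁ = (2.4)(9.81)(15) = 353.16 J
Friction loss: W_f = μ_k mg d = 55.09 J
At B: ½mv² + mgh₂ = mgh₁ − W_f
½mv² = 353.16 − 55.09 − 162.45 = 135.61 J
v = √(2 × 135.61/2.4) = 10.63 m/s

v = 11 m/s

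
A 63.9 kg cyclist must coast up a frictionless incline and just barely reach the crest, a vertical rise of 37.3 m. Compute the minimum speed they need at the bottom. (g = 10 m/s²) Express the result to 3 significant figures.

v = 27.3 m/s

At the top they are momentarily at rest, so all KE converts to PE: ½mv² = mgh
v = √(2gh) = √(2 × 10 × 37.3) = 27.31 m/s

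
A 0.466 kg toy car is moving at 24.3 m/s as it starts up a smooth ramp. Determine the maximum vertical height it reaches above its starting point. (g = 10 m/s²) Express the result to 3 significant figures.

h = 29.5 m

By energy conservation, ½mv² = mgh
h = v²/(2g) = 24.3²/(2 × 10) = 29.52 m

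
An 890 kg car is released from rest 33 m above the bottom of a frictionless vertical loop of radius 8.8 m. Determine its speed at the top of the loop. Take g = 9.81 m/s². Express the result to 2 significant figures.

v = 17 m/s

Energy conservation: mgh = ½mv_top² + mg(2r)
v_top² = 2g(h − 2r) = 2(9.81)(33 − 17.60) = 302.1
v_top = 17.38 m/s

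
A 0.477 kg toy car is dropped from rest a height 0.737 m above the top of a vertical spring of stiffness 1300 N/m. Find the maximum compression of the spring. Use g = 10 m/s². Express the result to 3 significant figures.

Let x be the compression. The total drop is H + x, and the car is instantaneously at rest at max compression, so energy conservation gives:
mg(H + x) = ½kx²
½(1300)x² − (0.477)(10)x − (0.477)(10)(0.737) = 0
650.0x² − 4.770x − 3.515 = 0
x = [4.770 + √(22.75 + 9140.3)]/(2 × 650.0) = 0.07730 m

x = 0.0773 m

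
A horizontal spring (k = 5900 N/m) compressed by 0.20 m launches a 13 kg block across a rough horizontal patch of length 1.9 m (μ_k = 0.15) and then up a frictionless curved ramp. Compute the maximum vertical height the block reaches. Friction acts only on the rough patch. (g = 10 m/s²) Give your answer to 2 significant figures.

Spring energy: E₀ = ½kx² = ½(5900)(0.20)² = 118.00 J
Friction: W_f = μ_k mg d = (0.15)(13)(10)(1.9) = 37.05 J
Energy at base of ramp: E = 118.00 − 37.05 = 80.950 J
At max height all remaining energy is PE: mgh = E ⇒ h = E/(mg) = 80.950/(13 × 10) = 0.6227 m

h = 0.62 m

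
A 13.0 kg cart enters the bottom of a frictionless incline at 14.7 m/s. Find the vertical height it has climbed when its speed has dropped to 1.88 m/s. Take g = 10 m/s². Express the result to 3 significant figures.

h = 10.6 m

Conservation of energy: ½mv₁² = ½mv₂² + mgh
h = (v₁² − v₂²)/(2g) = (14.7² − 1.88²)/(2 × 10) = 10.63 m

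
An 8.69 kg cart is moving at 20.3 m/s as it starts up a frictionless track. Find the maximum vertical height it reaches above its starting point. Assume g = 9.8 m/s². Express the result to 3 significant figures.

h = 21.0 m

By energy conservation, ½mv² = mgh
h = v²/(2g) = 20.3²/(2 × 9.8) = 21.02 m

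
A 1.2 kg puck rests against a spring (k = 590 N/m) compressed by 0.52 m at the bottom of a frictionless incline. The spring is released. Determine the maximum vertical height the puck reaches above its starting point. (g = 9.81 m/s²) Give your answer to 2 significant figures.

h = 6.8 m

All spring PE becomes gravitational PE at the highest point: ½kx² = mgh
h = kx²/(2mg) = (590)(0.52)²/(2 × 1.2 × 9.81) = 6.776 m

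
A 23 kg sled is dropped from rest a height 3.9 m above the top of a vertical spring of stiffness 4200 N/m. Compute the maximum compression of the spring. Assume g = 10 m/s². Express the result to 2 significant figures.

Let x be the compression. The total drop is H + x, and the sled is instantaneously at rest at max compression, so energy conservation gives:
mg(H + x) = ½kx²
½(4200)x² − (23)(10)x − (23)(10)(3.9) = 0
2100x² − 230.0x − 897.0 = 0
x = [230.0 + √(52900 + 7.5348e+06)]/(2 × 2100) = 0.7106 m

x = 0.71 m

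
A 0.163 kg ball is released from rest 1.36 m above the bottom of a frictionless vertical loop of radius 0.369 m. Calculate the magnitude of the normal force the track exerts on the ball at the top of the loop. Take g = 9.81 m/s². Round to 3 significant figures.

N = 3.79 N

Energy from release to top (height 2r): mgh = ½mv_top² + mg(2r)
v_top² = 2g(h − 2r) = 2(9.81)(1.36 − 0.7380) = 12.204 m²/s²
At the top, both N and weight point toward the centre: N + mg = mv_top²/r
N = m(v_top²/r − g) = 0.163(12.204/0.369 − 9.81) = 3.792 N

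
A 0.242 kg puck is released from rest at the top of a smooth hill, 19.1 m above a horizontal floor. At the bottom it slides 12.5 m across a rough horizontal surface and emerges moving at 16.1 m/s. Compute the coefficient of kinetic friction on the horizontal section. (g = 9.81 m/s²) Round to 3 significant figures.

μ_k = 0.471

Energy bookkeeping (friction removes W_f = μ_k N d):
mgh = ½mv² + μ_k m g d
mgh = 45.344 J; ½mv² = 31.364 J
W_f = 45.344 − 31.364 = 13.98 J
μ_k = W_f/(mg·d) = 13.98/(2.374 × 12.5) = 0.4711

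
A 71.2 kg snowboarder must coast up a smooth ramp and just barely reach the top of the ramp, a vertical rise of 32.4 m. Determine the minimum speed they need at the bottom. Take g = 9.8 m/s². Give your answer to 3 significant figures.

At the top they are momentarily at rest, so all KE converts to PE: ½mv² = mgh
v = √(2gh) = √(2 × 9.8 × 32.4) = 25.20 m/s

v = 25.2 m/s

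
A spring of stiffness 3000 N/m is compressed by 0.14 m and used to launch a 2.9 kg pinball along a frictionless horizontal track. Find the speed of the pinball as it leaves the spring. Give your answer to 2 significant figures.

v = 4.5 m/s

The pinball leaves the spring when the spring is at natural length, so ½kx² = ½mv²
v = x√(k/m) = 0.14 × √(3000/2.9) = 4.503 m/s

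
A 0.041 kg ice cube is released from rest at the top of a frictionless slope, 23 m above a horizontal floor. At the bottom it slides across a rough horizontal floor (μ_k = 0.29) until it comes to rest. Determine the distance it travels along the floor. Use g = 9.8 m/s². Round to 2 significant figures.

d = 79 m

Applying the work–energy principle:
At rest all PE has been dissipated by friction: mgh = μ_k m g d
d = h/μ_k = 23/0.29 = 79.31 m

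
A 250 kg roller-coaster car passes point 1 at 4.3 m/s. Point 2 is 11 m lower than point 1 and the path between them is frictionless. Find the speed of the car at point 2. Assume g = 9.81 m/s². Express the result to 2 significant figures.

Mechanical energy is conserved (no friction): ½mv₀² + mgh = ½mv²
v² = v₀² + 2gh = (4.3)² + 2(9.81)(11) = 234.31
v = √234.31 = 15.31 m/s

v = 15 m/s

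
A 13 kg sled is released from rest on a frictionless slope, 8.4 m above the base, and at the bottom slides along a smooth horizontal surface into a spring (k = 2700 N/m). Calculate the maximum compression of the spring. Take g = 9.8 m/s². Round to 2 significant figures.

At max compression the sled is momentarily at rest: mgh = ½kx²
x = √(2mgh/k) = √(2 × 13 × 9.8 × 8.4 / 2700) = 0.8903 m

x = 0.89 m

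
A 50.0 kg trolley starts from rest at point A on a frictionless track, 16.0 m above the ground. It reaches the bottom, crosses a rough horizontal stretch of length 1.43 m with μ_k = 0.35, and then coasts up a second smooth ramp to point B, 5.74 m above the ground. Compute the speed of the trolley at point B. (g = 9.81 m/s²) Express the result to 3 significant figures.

v = 13.8 m/s

Energy at A: mgh₁ = (50.0)(9.81)(16.0) = 7848.0 J
Friction loss: W_f = μ_k mg d = 245.5 J
At B: ½mv² + mgh₂ = mgh₁ − W_f
½mv² = 7848.0 − 245.5 − 2815.5 = 4787.0 J
v = √(2 × 4787.0/50.0) = 13.84 m/s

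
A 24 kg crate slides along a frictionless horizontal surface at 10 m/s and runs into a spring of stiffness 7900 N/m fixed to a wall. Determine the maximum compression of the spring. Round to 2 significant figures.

x = 0.55 m

All KE is stored as spring PE at maximum compression: ½mv² = ½kx²
x = v√(m/k) = 10 × √(24/7900) = 0.5512 m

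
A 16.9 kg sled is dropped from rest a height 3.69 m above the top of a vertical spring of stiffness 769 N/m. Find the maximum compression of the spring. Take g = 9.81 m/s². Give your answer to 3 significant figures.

x = 1.50 m

Take the reference level at the top of the uncompressed spring. At max compression the sled has fallen H + x and is momentarily at rest:
mg(H + x) = ½kx²
½(769)x² − (16.9)(9.81)x − (16.9)(9.81)(3.69) = 0
384.5x² − 165.8x − 611.8 = 0
x = [165.8 + √(27486 + 940889)]/(2 × 384.5) = 1.495 m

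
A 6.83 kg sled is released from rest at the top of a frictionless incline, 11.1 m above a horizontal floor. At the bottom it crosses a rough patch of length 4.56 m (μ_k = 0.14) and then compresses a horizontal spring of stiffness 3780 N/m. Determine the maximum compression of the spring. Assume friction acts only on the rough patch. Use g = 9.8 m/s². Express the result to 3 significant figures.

Initial energy: E₁ = mgh = (6.83)(9.8)(11.1) = 742.97 J
Friction removes W_f = μ_k mg d = (0.14)(6.83)(9.8)(4.56) = 42.73 J
Energy reaching the spring: E = 742.97 − 42.73 = 700.24 J
At max compression ½kx² = E ⇒ x = √(2E/k) = √(2 × 700.24/3780) = 0.6087 m

x = 0.609 m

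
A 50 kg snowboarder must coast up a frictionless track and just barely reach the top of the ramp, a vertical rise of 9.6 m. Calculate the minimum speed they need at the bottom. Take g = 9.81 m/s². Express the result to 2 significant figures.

v = 14 m/s

At the top they are momentarily at rest, so all KE converts to PE: ½mv² = mgh
v = √(2gh) = √(2 × 9.81 × 9.6) = 13.72 m/s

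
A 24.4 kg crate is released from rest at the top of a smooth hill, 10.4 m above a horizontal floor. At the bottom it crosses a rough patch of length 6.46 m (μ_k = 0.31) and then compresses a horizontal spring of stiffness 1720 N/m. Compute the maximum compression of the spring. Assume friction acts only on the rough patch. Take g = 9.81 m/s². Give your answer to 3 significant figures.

x = 1.53 m

Initial energy: E₁ = mgh = (24.4)(9.81)(10.4) = 2489.4 J
Friction removes W_f = μ_k mg d = (0.31)(24.4)(9.81)(6.46) = 479.4 J
Energy reaching the spring: E = 2489.4 − 479.4 = 2010.0 J
At max compression ½kx² = E ⇒ x = √(2E/k) = √(2 × 2010.0/1720) = 1.529 m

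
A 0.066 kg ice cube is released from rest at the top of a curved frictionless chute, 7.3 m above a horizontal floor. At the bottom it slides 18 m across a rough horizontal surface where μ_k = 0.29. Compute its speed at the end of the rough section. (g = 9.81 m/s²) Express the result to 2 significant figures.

v = 6.4 m/s

Energy at the top = energy at the end + work done against friction:
mgh = ½mv² + μ_k m g d
W_f = μ_k mg d = (0.29)(0.066)(9.81)(18) = 3.380 J
½mv² = mgh − W_f = 4.7265 − 3.380 = 1.3467 J
v = √(2 × 1.3467/0.066) = 6.388 m/s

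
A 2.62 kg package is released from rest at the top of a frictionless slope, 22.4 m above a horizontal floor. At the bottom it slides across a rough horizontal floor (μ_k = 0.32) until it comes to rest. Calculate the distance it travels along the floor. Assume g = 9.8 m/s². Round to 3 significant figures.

d = 70.0 m

Applying the work–energy principle:
At rest all PE has been dissipated by friction: mgh = μ_k m g d
d = h/μ_k = 22.4/0.32 = 70.00 m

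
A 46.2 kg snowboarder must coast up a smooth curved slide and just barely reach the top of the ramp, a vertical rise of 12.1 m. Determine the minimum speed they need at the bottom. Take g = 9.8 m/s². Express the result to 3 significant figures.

At the top they are momentarily at rest, so all KE converts to PE: ½mv² = mgh
v = √(2gh) = √(2 × 9.8 × 12.1) = 15.40 m/s

v = 15.4 m/s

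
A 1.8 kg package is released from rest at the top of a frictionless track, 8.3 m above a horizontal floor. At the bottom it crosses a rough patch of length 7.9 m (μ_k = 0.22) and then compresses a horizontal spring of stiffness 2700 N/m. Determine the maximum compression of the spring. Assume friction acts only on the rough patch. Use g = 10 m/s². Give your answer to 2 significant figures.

x = 0.30 m

Initial energy: E₁ = mgh = (1.8)(10)(8.3) = 149.40 J
Friction removes W_f = μ_k mg d = (0.22)(1.8)(10)(7.9) = 31.28 J
Energy reaching the spring: E = 149.40 − 31.28 = 118.12 J
At max compression ½kx² = E ⇒ x = √(2E/k) = √(2 × 118.12/2700) = 0.2958 m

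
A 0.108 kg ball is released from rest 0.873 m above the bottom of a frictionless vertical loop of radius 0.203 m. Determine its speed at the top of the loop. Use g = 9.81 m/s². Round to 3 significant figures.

v = 3.03 m/s

Energy conservation: mgh = ½mv_top² + mg(2r)
v_top² = 2g(h − 2r) = 2(9.81)(0.873 − 0.4060) = 9.163
v_top = 3.027 m/s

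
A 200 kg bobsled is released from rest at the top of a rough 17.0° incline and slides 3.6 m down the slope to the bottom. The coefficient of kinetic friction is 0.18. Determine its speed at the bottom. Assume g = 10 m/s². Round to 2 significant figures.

v = 2.9 m/s

Work–energy: mg(L sinθ) − μ_k(mg cosθ)L = ½mv²
mgh = mgL sinθ = (200)(10)(3.6)sin17.0° = 2105.1 J
W_f = μ_k mg cosθ · L = (0.18)(200)(10)cos17.0°·3.6 = 1239 J
½mv² = 2105.1 − 1239 = 865.71 J
v = √(2 × 865.71/200) = 2.942 m/s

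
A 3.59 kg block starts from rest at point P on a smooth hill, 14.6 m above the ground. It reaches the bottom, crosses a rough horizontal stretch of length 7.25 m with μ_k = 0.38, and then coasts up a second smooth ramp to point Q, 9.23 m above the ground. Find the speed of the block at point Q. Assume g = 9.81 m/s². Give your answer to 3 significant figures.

Energy at P: mgh₁ = (3.59)(9.81)(14.6) = 514.18 J
Friction loss: W_f = μ_k mg d = 97.03 J
At Q: ½mv² + mgh₂ = mgh₁ − W_f
½mv² = 514.18 − 97.03 − 325.06 = 92.095 J
v = √(2 × 92.095/3.59) = 7.163 m/s

v = 7.16 m/s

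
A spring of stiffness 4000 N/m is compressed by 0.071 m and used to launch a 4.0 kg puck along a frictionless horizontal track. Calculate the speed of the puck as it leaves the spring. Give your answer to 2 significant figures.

v = 2.2 m/s

The puck leaves the spring when the spring is at natural length, so ½kx² = ½mv²
v = x√(k/m) = 0.071 × √(4000/4.0) = 2.245 m/s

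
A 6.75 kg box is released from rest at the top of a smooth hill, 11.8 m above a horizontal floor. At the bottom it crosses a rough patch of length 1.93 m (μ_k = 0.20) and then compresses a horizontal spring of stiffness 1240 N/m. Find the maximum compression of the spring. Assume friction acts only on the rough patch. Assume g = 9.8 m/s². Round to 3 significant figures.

x = 1.10 m

Initial energy: E₁ = mgh = (6.75)(9.8)(11.8) = 780.57 J
Friction removes W_f = μ_k mg d = (0.20)(6.75)(9.8)(1.93) = 25.53 J
Energy reaching the spring: E = 780.57 − 25.53 = 755.04 J
At max compression ½kx² = E ⇒ x = √(2E/k) = √(2 × 755.04/1240) = 1.104 m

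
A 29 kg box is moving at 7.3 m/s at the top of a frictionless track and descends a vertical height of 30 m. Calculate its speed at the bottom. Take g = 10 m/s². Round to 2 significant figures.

Energy conservation between the two points: ½mv₀² + mgh = ½mv²
v² = v₀² + 2gh = (7.3)² + 2(10)(30) = 653.29
v = √653.29 = 25.56 m/s

v = 26 m/s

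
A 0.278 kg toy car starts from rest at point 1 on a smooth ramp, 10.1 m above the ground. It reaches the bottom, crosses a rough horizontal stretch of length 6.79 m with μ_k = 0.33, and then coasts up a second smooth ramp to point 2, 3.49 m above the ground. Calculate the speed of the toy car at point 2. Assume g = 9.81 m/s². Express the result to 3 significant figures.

v = 9.26 m/s

Energy at 1: mgh₁ = (0.278)(9.81)(10.1) = 27.545 J
Friction loss: W_f = μ_k mg d = 6.111 J
At 2: ½mv² + mgh₂ = mgh₁ − W_f
½mv² = 27.545 − 6.111 − 9.5179 = 11.916 J
v = √(2 × 11.916/0.278) = 9.259 m/s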